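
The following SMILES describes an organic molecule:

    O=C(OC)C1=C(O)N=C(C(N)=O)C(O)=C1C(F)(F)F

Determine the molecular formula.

C9H7F3N2O5

Walk through each heavy atom and fill implicit hydrogens from standard valence (C 4, N 3, O 2, S 2, halogen 1):
  atom 1: O, bond orders sum to 2 (valence 2) → 0 H
  atom 2: C, bond orders sum to 4 (valence 4) → 0 H
  atom 3: O, bond orders sum to 2 (valence 2) → 0 H
  atom 4: C, bond orders sum to 1 (valence 4) → 3 H
  atom 5: C, bond orders sum to 4 (valence 4) → 0 H
  atom 6: C, bond orders sum to 4 (valence 4) → 0 H
  atom 7: O, bond orders sum to 1 (valence 2) → 1 H
  atom 8: N, bond orders sum to 3 (valence 3) → 0 H
  atom 9: C, bond orders sum to 4 (valence 4) → 0 H
  atom 10: C, bond orders sum to 4 (valence 4) → 0 H
  atom 11: N, bond orders sum to 1 (valence 3) → 2 H
  atom 12: O, bond orders sum to 2 (valence 2) → 0 H
  atom 13: C, bond orders sum to 4 (valence 4) → 0 H
  atom 14: O, bond orders sum to 1 (valence 2) → 1 H
  atom 15: C, bond orders sum to 4 (valence 4) → 0 H
  atom 16: C, bond orders sum to 4 (valence 4) → 0 H
  atom 17: F (halogen, monovalent) → 0 H
  atom 18: F (halogen, monovalent) → 0 H
  atom 19: F (halogen, monovalent) → 0 H
Totals → C:9, H:7, F:3, N:2, O:5.
In Hill order: C9H7F3N2O5.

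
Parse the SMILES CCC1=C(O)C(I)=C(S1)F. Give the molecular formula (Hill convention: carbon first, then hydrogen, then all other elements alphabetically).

Walk through each heavy atom and fill implicit hydrogens from standard valence (C 4, N 3, O 2, S 2, halogen 1):
  atom 1: C, bond orders sum to 1 (valence 4) → 3 H
  atom 2: C, bond orders sum to 2 (valence 4) → 2 H
  atom 3: C, bond orders sum to 4 (valence 4) → 0 H
  atom 4: C, bond orders sum to 4 (valence 4) → 0 H
  atom 5: O, bond orders sum to 1 (valence 2) → 1 H
  atom 6: C, bond orders sum to 4 (valence 4) → 0 H
  atom 7: I (halogen, monovalent) → 0 H
  atom 8: C, bond orders sum to 4 (valence 4) → 0 H
  atom 9: S, bond orders sum to 2 (valence 2) → 0 H
  atom 10: F (halogen, monovalent) → 0 H
Totals → C:6, H:6, F:1, I:1, O:1, S:1.

C6H6FIOS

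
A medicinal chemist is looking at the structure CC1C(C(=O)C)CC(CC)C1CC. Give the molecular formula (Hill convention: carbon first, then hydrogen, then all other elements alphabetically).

C12H22O

Walk through each heavy atom and fill implicit hydrogens from standard valence (C 4, N 3, O 2, S 2, halogen 1):
  atom 1: C, bond orders sum to 1 (valence 4) → 3 H
  atom 2: C, bond orders sum to 3 (valence 4) → 1 H
  atom 3: C, bond orders sum to 3 (valence 4) → 1 H
  atom 4: C, bond orders sum to 4 (valence 4) → 0 H
  atom 5: O, bond orders sum to 2 (valence 2) → 0 H
  atom 6: C, bond orders sum to 1 (valence 4) → 3 H
  atom 7: C, bond orders sum to 2 (valence 4) → 2 H
  atom 8: C, bond orders sum to 3 (valence 4) → 1 H
  atom 9: C, bond orders sum to 2 (valence 4) → 2 H
  atom 10: C, bond orders sum to 1 (valence 4) → 3 H
  atom 11: C, bond orders sum to 3 (valence 4) → 1 H
  atom 12: C, bond orders sum to 2 (valence 4) → 2 H
  atom 13: C, bond orders sum to 1 (valence 4) → 3 H
Totals → C:12, H:22, O:1.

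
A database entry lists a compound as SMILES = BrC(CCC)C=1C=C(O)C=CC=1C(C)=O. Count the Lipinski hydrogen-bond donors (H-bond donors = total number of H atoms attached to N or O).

Donors: find every N or O and count the H atoms it carries.
  atom 9 (O): bond orders sum to 1 → 1 H
  atom 15 (O): bond orders sum to 2 → 0 H
Lipinski HBD = 1.

1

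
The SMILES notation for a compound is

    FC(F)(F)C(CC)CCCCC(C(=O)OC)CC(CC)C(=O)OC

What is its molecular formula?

C17H29F3O4

Walk through each heavy atom and fill implicit hydrogens from standard valence (C 4, N 3, O 2, S 2, halogen 1):
  atom 1: F (halogen, monovalent) → 0 H
  atom 2: C, bond orders sum to 4 (valence 4) → 0 H
  atom 3: F (halogen, monovalent) → 0 H
  atom 4: F (halogen, monovalent) → 0 H
  atom 5: C, bond orders sum to 3 (valence 4) → 1 H
  atom 6: C, bond orders sum to 2 (valence 4) → 2 H
  atom 7: C, bond orders sum to 1 (valence 4) → 3 H
  atom 8: C, bond orders sum to 2 (valence 4) → 2 H
  atom 9: C, bond orders sum to 2 (valence 4) → 2 H
  atom 10: C, bond orders sum to 2 (valence 4) → 2 H
  atom 11: C, bond orders sum to 2 (valence 4) → 2 H
  atom 12: C, bond orders sum to 3 (valence 4) → 1 H
  atom 13: C, bond orders sum to 4 (valence 4) → 0 H
  atom 14: O, bond orders sum to 2 (valence 2) → 0 H
  atom 15: O, bond orders sum to 2 (valence 2) → 0 H
  atom 16: C, bond orders sum to 1 (valence 4) → 3 H
  atom 17: C, bond orders sum to 2 (valence 4) → 2 H
  atom 18: C, bond orders sum to 3 (valence 4) → 1 H
  atom 19: C, bond orders sum to 2 (valence 4) → 2 H
  atom 20: C, bond orders sum to 1 (valence 4) → 3 H
  atom 21: C, bond orders sum to 4 (valence 4) → 0 H
  atom 22: O, bond orders sum to 2 (valence 2) → 0 H
  atom 23: O, bond orders sum to 2 (valence 2) → 0 H
  atom 24: C, bond orders sum to 1 (valence 4) → 3 H
Totals → C:17, H:29, F:3, O:4.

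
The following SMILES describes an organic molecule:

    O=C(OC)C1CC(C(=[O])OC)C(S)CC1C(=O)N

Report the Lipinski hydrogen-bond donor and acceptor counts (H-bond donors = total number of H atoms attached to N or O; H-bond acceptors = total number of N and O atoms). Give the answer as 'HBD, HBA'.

2, 6

Donors: find every N or O and count the H atoms it carries.
  atom 1 (O): bond orders sum to 2 → 0 H
  atom 3 (O): bond orders sum to 2 → 0 H
  atom 9 (O): bond orders sum to 2 → 0 H
  atom 10 (O): bond orders sum to 2 → 0 H
  atom 17 (O): bond orders sum to 2 → 0 H
  atom 18 (N): bond orders sum to 1 → 2 H
Lipinski HBD = 2.
Acceptors: N atoms = 1, O atoms = 5 → HBA = 6.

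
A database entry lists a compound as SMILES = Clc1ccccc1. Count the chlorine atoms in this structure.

Scan the SMILES for Cl atoms (remember two-letter symbols like Cl and Br are single atoms).
Chlorine count: 1.

1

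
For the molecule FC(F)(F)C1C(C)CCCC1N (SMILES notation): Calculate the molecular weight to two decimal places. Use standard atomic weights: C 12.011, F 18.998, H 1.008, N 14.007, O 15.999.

First, the molecular formula is C8H14F3N (counting implicit H from valence).
  C: 8 × 12.011 = 96.088
  F: 3 × 18.998 = 56.994
  H: 14 × 1.008 = 14.112
  N: 1 × 14.007 = 14.007
Sum: 8×12.011 + 3×18.998 + 14×1.008 + 1×14.007 = 181.201 → 181.20 g/mol.

181.20 g/mol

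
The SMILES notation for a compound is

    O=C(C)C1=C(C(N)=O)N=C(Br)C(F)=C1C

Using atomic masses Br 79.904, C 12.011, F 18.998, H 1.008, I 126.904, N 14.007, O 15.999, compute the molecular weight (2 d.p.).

275.08 g/mol

First, the molecular formula is C9H8BrFN2O2 (counting implicit H from valence).
  Br: 1 × 79.904 = 79.904
  C: 9 × 12.011 = 108.099
  F: 1 × 18.998 = 18.998
  H: 8 × 1.008 = 8.064
  N: 2 × 14.007 = 28.014
  O: 2 × 15.999 = 31.998
Sum: 1×79.904 + 9×12.011 + 1×18.998 + 8×1.008 + 2×14.007 + 2×15.999 = 275.077 → 275.08 g/mol.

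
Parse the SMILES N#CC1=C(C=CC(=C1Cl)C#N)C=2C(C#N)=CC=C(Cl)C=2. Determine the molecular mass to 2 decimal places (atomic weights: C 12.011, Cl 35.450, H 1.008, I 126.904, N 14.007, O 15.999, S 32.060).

First, the molecular formula is C15H5Cl2N3 (counting implicit H from valence).
  C: 15 × 12.011 = 180.165
  Cl: 2 × 35.450 = 70.900
  H: 5 × 1.008 = 5.040
  N: 3 × 14.007 = 42.021
Sum: 15×12.011 + 2×35.450 + 5×1.008 + 3×14.007 = 298.126 → 298.13 g/mol.

298.13 g/mol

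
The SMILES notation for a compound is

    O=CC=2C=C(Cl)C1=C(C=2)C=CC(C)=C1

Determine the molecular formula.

Walk through each heavy atom and fill implicit hydrogens from standard valence (C 4, N 3, O 2, S 2, halogen 1):
  atom 1: O, bond orders sum to 2 (valence 2) → 0 H
  atom 2: C, bond orders sum to 3 (valence 4) → 1 H
  atom 3: C, bond orders sum to 4 (valence 4) → 0 H
  atom 4: C, bond orders sum to 3 (valence 4) → 1 H
  atom 5: C, bond orders sum to 4 (valence 4) → 0 H
  atom 6: Cl (halogen, monovalent) → 0 H
  atom 7: C, bond orders sum to 4 (valence 4) → 0 H
  atom 8: C, bond orders sum to 4 (valence 4) → 0 H
  atom 9: C, bond orders sum to 3 (valence 4) → 1 H
  atom 10: C, bond orders sum to 3 (valence 4) → 1 H
  atom 11: C, bond orders sum to 3 (valence 4) → 1 H
  atom 12: C, bond orders sum to 4 (valence 4) → 0 H
  atom 13: C, bond orders sum to 1 (valence 4) → 3 H
  atom 14: C, bond orders sum to 3 (valence 4) → 1 H
Totals → C:12, H:9, Cl:1, O:1.

C12H9ClO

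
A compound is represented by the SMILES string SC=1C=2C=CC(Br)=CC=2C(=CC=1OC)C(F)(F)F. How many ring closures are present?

2

In SMILES, each pair of matching ring-closure digits denotes one ring-closing bond; the number of such bonds equals the number of independent rings.
Ring-closure bonds here: 2.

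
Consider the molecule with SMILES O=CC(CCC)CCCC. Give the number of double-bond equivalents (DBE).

1

Molecular formula: C9H18O.
DoU = (2C + 2 + N − H − X) / 2, where X is the halogen count and O/S are ignored.
    = (2·9 + 2 + 0 − 18 − 0) / 2 = 2 / 2 = 1.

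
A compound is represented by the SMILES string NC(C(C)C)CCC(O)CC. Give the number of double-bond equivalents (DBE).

Molecular formula: C9H21NO.
DoU = (2C + 2 + N − H − X) / 2, where X is the halogen count and O/S are ignored.
    = (2·9 + 2 + 1 − 21 − 0) / 2 = 0 / 2 = 0.

0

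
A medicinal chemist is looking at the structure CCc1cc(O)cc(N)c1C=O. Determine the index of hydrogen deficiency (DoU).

5

Molecular formula: C9H11NO2.
DoU = (2C + 2 + N − H − X) / 2, where X is the halogen count and O/S are ignored.
    = (2·9 + 2 + 1 − 11 − 0) / 2 = 10 / 2 = 5.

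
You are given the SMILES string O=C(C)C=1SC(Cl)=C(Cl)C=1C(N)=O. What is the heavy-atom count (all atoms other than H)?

13

Every atom symbol written in the SMILES (organic subset) is one heavy atom; implicit H are not written.
Heavy atoms by element → C:7, Cl:2, N:1, O:2, S:1.
Total: 13.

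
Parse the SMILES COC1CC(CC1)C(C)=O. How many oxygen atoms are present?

2

Scan the SMILES for O atoms (remember two-letter symbols like Cl and Br are single atoms).
Oxygen count: 2.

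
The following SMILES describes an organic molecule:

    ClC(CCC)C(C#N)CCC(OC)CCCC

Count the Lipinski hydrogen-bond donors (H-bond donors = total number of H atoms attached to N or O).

Donors: find every N or O and count the H atoms it carries.
  atom 8 (N): bond orders sum to 3 → 0 H
  atom 12 (O): bond orders sum to 2 → 0 H
Lipinski HBD = 0.

0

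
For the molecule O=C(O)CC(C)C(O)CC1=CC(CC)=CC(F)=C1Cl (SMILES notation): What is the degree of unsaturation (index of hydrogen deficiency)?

Degree of unsaturation = (number of rings) + (number of π bonds).
Ring closures in the SMILES: 1.
π bonds: 4 double bonds (each 1 DoU) → 4 DoU from unsaturation.
Total DoU = 1 + 4 = 5.

5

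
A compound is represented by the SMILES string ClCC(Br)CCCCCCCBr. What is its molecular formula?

Walk through each heavy atom and fill implicit hydrogens from standard valence (C 4, N 3, O 2, S 2, halogen 1):
  atom 1: Cl (halogen, monovalent) → 0 H
  atom 2: C, bond orders sum to 2 (valence 4) → 2 H
  atom 3: C, bond orders sum to 3 (valence 4) → 1 H
  atom 4: Br (halogen, monovalent) → 0 H
  atom 5: C, bond orders sum to 2 (valence 4) → 2 H
  atom 6: C, bond orders sum to 2 (valence 4) → 2 H
  atom 7: C, bond orders sum to 2 (valence 4) → 2 H
  atom 8: C, bond orders sum to 2 (valence 4) → 2 H
  atom 9: C, bond orders sum to 2 (valence 4) → 2 H
  atom 10: C, bond orders sum to 2 (valence 4) → 2 H
  atom 11: C, bond orders sum to 2 (valence 4) → 2 H
  atom 12: Br (halogen, monovalent) → 0 H
Totals → C:9, H:17, Br:2, Cl:1.

C9H17Br2Cl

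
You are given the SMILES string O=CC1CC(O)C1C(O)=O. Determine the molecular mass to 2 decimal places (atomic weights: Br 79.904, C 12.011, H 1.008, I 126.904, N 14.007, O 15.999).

144.13 g/mol

First, the molecular formula is C6H8O4 (counting implicit H from valence).
  C: 6 × 12.011 = 72.066
  H: 8 × 1.008 = 8.064
  O: 4 × 15.999 = 63.996
Sum: 6×12.011 + 8×1.008 + 4×15.999 = 144.126 → 144.13 g/mol.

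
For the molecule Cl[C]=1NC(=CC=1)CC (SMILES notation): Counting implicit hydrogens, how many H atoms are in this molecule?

Walk through each heavy atom and fill implicit hydrogens from standard valence (C 4, N 3, O 2, S 2, halogen 1):
  atom 1: Cl (halogen, monovalent) → 0 H
  atom 2: C with explicit H count 0
  atom 3: N, bond orders sum to 2 (valence 3) → 1 H
  atom 4: C, bond orders sum to 4 (valence 4) → 0 H
  atom 5: C, bond orders sum to 3 (valence 4) → 1 H
  atom 6: C, bond orders sum to 3 (valence 4) → 1 H
  atom 7: C, bond orders sum to 2 (valence 4) → 2 H
  atom 8: C, bond orders sum to 1 (valence 4) → 3 H
Total hydrogens: 8.

8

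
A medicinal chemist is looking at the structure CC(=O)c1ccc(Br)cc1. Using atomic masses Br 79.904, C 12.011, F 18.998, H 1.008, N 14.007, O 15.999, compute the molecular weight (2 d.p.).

First, the molecular formula is C8H7BrO (counting implicit H from valence).
  Br: 1 × 79.904 = 79.904
  C: 8 × 12.011 = 96.088
  H: 7 × 1.008 = 7.056
  O: 1 × 15.999 = 15.999
Sum: 1×79.904 + 8×12.011 + 7×1.008 + 1×15.999 = 199.047 → 199.05 g/mol.

199.05 g/mol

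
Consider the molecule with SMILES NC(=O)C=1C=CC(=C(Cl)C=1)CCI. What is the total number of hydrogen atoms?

9

Walk through each heavy atom and fill implicit hydrogens from standard valence (C 4, N 3, O 2, S 2, halogen 1):
  atom 1: N, bond orders sum to 1 (valence 3) → 2 H
  atom 2: C, bond orders sum to 4 (valence 4) → 0 H
  atom 3: O, bond orders sum to 2 (valence 2) → 0 H
  atom 4: C, bond orders sum to 4 (valence 4) → 0 H
  atom 5: C, bond orders sum to 3 (valence 4) → 1 H
  atom 6: C, bond orders sum to 3 (valence 4) → 1 H
  atom 7: C, bond orders sum to 4 (valence 4) → 0 H
  atom 8: C, bond orders sum to 4 (valence 4) → 0 H
  atom 9: Cl (halogen, monovalent) → 0 H
  atom 10: C, bond orders sum to 3 (valence 4) → 1 H
  atom 11: C, bond orders sum to 2 (valence 4) → 2 H
  atom 12: C, bond orders sum to 2 (valence 4) → 2 H
  atom 13: I (halogen, monovalent) → 0 H
Total hydrogens: 9.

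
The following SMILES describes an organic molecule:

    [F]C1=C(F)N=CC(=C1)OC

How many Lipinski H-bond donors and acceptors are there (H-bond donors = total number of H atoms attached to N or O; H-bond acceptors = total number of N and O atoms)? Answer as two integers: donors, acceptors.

Donors: find every N or O and count the H atoms it carries.
  atom 5 (N): bond orders sum to 3 → 0 H
  atom 9 (O): bond orders sum to 2 → 0 H
Lipinski HBD = 0.
Acceptors: N atoms = 1, O atoms = 1 → HBA = 2.

0, 2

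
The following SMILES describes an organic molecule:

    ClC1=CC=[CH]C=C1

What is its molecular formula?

Walk through each heavy atom and fill implicit hydrogens from standard valence (C 4, N 3, O 2, S 2, halogen 1):
  atom 1: Cl (halogen, monovalent) → 0 H
  atom 2: C, bond orders sum to 4 (valence 4) → 0 H
  atom 3: C, bond orders sum to 3 (valence 4) → 1 H
  atom 4: C, bond orders sum to 3 (valence 4) → 1 H
  atom 5: C with explicit H count 1
  atom 6: C, bond orders sum to 3 (valence 4) → 1 H
  atom 7: C, bond orders sum to 3 (valence 4) → 1 H
Totals → C:6, H:5, Cl:1.

C6H5Cl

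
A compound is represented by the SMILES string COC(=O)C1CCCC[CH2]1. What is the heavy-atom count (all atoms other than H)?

Every atom symbol written in the SMILES (organic subset) is one heavy atom; implicit H are not written.
Heavy atoms by element → C:8, O:2.
Total: 10.

10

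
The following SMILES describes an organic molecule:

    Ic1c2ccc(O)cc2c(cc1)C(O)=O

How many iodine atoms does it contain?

Scan the SMILES for I atoms (remember two-letter symbols like Cl and Br are single atoms).
Iodine count: 1.

1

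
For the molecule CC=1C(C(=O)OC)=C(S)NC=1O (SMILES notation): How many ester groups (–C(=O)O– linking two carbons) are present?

1

The ester motif appears at heavy-atom position 4 in the SMILES.
Other groups present: 1 hydroxyl, 1 thiol.
Ester count: 1.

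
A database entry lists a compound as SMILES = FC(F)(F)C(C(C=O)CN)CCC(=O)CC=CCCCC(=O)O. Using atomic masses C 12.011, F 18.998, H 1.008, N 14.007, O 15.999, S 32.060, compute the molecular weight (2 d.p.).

First, the molecular formula is C15H22F3NO4 (counting implicit H from valence).
  C: 15 × 12.011 = 180.165
  F: 3 × 18.998 = 56.994
  H: 22 × 1.008 = 22.176
  N: 1 × 14.007 = 14.007
  O: 4 × 15.999 = 63.996
Sum: 15×12.011 + 3×18.998 + 22×1.008 + 1×14.007 + 4×15.999 = 337.338 → 337.34 g/mol.

337.34 g/mol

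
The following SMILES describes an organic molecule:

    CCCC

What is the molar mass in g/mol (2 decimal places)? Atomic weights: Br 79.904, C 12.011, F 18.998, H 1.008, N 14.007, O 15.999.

58.12 g/mol

First, the molecular formula is C4H10 (counting implicit H from valence).
  C: 4 × 12.011 = 48.044
  H: 10 × 1.008 = 10.080
Sum: 4×12.011 + 10×1.008 = 58.124 → 58.12 g/mol.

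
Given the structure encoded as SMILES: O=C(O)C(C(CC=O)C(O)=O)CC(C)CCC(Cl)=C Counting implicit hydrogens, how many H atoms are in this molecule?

19

Walk through each heavy atom and fill implicit hydrogens from standard valence (C 4, N 3, O 2, S 2, halogen 1):
  atom 1: O, bond orders sum to 2 (valence 2) → 0 H
  atom 2: C, bond orders sum to 4 (valence 4) → 0 H
  atom 3: O, bond orders sum to 1 (valence 2) → 1 H
  atom 4: C, bond orders sum to 3 (valence 4) → 1 H
  atom 5: C, bond orders sum to 3 (valence 4) → 1 H
  atom 6: C, bond orders sum to 2 (valence 4) → 2 H
  atom 7: C, bond orders sum to 3 (valence 4) → 1 H
  atom 8: O, bond orders sum to 2 (valence 2) → 0 H
  atom 9: C, bond orders sum to 4 (valence 4) → 0 H
  atom 10: O, bond orders sum to 1 (valence 2) → 1 H
  atom 11: O, bond orders sum to 2 (valence 2) → 0 H
  atom 12: C, bond orders sum to 2 (valence 4) → 2 H
  atom 13: C, bond orders sum to 3 (valence 4) → 1 H
  atom 14: C, bond orders sum to 1 (valence 4) → 3 H
  atom 15: C, bond orders sum to 2 (valence 4) → 2 H
  atom 16: C, bond orders sum to 2 (valence 4) → 2 H
  atom 17: C, bond orders sum to 4 (valence 4) → 0 H
  atom 18: Cl (halogen, monovalent) → 0 H
  atom 19: C, bond orders sum to 2 (valence 4) → 2 H
Total hydrogens: 19.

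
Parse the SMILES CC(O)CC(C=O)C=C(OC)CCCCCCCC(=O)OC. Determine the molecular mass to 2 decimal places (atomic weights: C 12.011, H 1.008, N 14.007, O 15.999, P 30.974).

314.42 g/mol

First, the molecular formula is C17H30O5 (counting implicit H from valence).
  C: 17 × 12.011 = 204.187
  H: 30 × 1.008 = 30.240
  O: 5 × 15.999 = 79.995
Sum: 17×12.011 + 30×1.008 + 5×15.999 = 314.422 → 314.42 g/mol.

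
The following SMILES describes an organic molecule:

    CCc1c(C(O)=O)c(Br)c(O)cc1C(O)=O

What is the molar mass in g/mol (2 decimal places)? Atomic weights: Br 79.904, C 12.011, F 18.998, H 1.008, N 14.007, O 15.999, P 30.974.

First, the molecular formula is C10H9BrO5 (counting implicit H from valence).
  Br: 1 × 79.904 = 79.904
  C: 10 × 12.011 = 120.110
  H: 9 × 1.008 = 9.072
  O: 5 × 15.999 = 79.995
Sum: 1×79.904 + 10×12.011 + 9×1.008 + 5×15.999 = 289.081 → 289.08 g/mol.

289.08 g/mol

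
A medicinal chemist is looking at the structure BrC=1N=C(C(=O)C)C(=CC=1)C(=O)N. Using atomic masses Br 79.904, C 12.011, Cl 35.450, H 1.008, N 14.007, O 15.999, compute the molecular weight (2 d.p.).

243.06 g/mol

First, the molecular formula is C8H7BrN2O2 (counting implicit H from valence).
  Br: 1 × 79.904 = 79.904
  C: 8 × 12.011 = 96.088
  H: 7 × 1.008 = 7.056
  N: 2 × 14.007 = 28.014
  O: 2 × 15.999 = 31.998
Sum: 1×79.904 + 8×12.011 + 7×1.008 + 2×14.007 + 2×15.999 = 243.060 → 243.06 g/mol.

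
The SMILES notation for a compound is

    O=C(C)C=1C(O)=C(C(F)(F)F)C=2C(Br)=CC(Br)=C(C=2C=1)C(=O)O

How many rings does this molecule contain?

2

In SMILES, each pair of matching ring-closure digits denotes one ring-closing bond; the number of such bonds equals the number of independent rings.
Ring-closure bonds here: 2.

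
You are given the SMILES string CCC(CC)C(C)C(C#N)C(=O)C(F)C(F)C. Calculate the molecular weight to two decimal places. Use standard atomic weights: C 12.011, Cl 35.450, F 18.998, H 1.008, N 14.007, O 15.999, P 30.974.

245.31 g/mol

First, the molecular formula is C13H21F2NO (counting implicit H from valence).
  C: 13 × 12.011 = 156.143
  F: 2 × 18.998 = 37.996
  H: 21 × 1.008 = 21.168
  N: 1 × 14.007 = 14.007
  O: 1 × 15.999 = 15.999
Sum: 13×12.011 + 2×18.998 + 21×1.008 + 1×14.007 + 1×15.999 = 245.313 → 245.31 g/mol.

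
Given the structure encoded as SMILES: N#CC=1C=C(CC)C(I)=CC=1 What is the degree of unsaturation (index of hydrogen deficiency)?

6

Degree of unsaturation = (number of rings) + (number of π bonds).
Ring closures in the SMILES: 1.
π bonds: 3 double bonds (each 1 DoU), 1 triple bond (each 2 DoU) → 5 DoU from unsaturation.
Total DoU = 1 + 5 = 6.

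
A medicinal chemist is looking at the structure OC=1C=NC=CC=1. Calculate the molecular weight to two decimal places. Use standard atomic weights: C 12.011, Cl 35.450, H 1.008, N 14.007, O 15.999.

95.10 g/mol

First, the molecular formula is C5H5NO (counting implicit H from valence).
  C: 5 × 12.011 = 60.055
  H: 5 × 1.008 = 5.040
  N: 1 × 14.007 = 14.007
  O: 1 × 15.999 = 15.999
Sum: 5×12.011 + 5×1.008 + 1×14.007 + 1×15.999 = 95.101 → 95.10 g/mol.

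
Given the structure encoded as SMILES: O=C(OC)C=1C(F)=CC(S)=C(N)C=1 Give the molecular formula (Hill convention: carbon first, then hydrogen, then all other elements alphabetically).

Walk through each heavy atom and fill implicit hydrogens from standard valence (C 4, N 3, O 2, S 2, halogen 1):
  atom 1: O, bond orders sum to 2 (valence 2) → 0 H
  atom 2: C, bond orders sum to 4 (valence 4) → 0 H
  atom 3: O, bond orders sum to 2 (valence 2) → 0 H
  atom 4: C, bond orders sum to 1 (valence 4) → 3 H
  atom 5: C, bond orders sum to 4 (valence 4) → 0 H
  atom 6: C, bond orders sum to 4 (valence 4) → 0 H
  atom 7: F (halogen, monovalent) → 0 H
  atom 8: C, bond orders sum to 3 (valence 4) → 1 H
  atom 9: C, bond orders sum to 4 (valence 4) → 0 H
  atom 10: S, bond orders sum to 1 (valence 2) → 1 H
  atom 11: C, bond orders sum to 4 (valence 4) → 0 H
  atom 12: N, bond orders sum to 1 (valence 3) → 2 H
  atom 13: C, bond orders sum to 3 (valence 4) → 1 H
Totals → C:8, H:8, F:1, N:1, O:2, S:1.
In Hill order: C8H8FNO2S.

C8H8FNO2S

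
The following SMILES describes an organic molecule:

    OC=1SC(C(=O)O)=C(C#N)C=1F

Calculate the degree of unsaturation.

6

Molecular formula: C6H2FNO3S.
DoU = (2C + 2 + N − H − X) / 2, where X is the halogen count and O/S are ignored.
    = (2·6 + 2 + 1 − 2 − 1) / 2 = 12 / 2 = 6.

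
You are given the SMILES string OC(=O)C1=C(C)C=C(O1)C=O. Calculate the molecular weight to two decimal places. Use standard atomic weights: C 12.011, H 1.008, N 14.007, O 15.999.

First, the molecular formula is C7H6O4 (counting implicit H from valence).
  C: 7 × 12.011 = 84.077
  H: 6 × 1.008 = 6.048
  O: 4 × 15.999 = 63.996
Sum: 7×12.011 + 6×1.008 + 4×15.999 = 154.121 → 154.12 g/mol.

154.12 g/mol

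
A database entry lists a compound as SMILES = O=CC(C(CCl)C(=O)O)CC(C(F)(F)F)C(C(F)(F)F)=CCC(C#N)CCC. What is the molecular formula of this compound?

C17H20ClF6NO3

Walk through each heavy atom and fill implicit hydrogens from standard valence (C 4, N 3, O 2, S 2, halogen 1):
  atom 1: O, bond orders sum to 2 (valence 2) → 0 H
  atom 2: C, bond orders sum to 3 (valence 4) → 1 H
  atom 3: C, bond orders sum to 3 (valence 4) → 1 H
  atom 4: C, bond orders sum to 3 (valence 4) → 1 H
  atom 5: C, bond orders sum to 2 (valence 4) → 2 H
  atom 6: Cl (halogen, monovalent) → 0 H
  atom 7: C, bond orders sum to 4 (valence 4) → 0 H
  atom 8: O, bond orders sum to 2 (valence 2) → 0 H
  atom 9: O, bond orders sum to 1 (valence 2) → 1 H
  atom 10: C, bond orders sum to 2 (valence 4) → 2 H
  atom 11: C, bond orders sum to 3 (valence 4) → 1 H
  atom 12: C, bond orders sum to 4 (valence 4) → 0 H
  atom 13: F (halogen, monovalent) → 0 H
  atom 14: F (halogen, monovalent) → 0 H
  atom 15: F (halogen, monovalent) → 0 H
  atom 16: C, bond orders sum to 4 (valence 4) → 0 H
  atom 17: C, bond orders sum to 4 (valence 4) → 0 H
  atom 18: F (halogen, monovalent) → 0 H
  atom 19: F (halogen, monovalent) → 0 H
  atom 20: F (halogen, monovalent) → 0 H
  atom 21: C, bond orders sum to 3 (valence 4) → 1 H
  atom 22: C, bond orders sum to 2 (valence 4) → 2 H
  atom 23: C, bond orders sum to 3 (valence 4) → 1 H
  atom 24: C, bond orders sum to 4 (valence 4) → 0 H
  atom 25: N, bond orders sum to 3 (valence 3) → 0 H
  atom 26: C, bond orders sum to 2 (valence 4) → 2 H
  atom 27: C, bond orders sum to 2 (valence 4) → 2 H
  atom 28: C, bond orders sum to 1 (valence 4) → 3 H
Totals → C:17, H:20, Cl:1, F:6, N:1, O:3.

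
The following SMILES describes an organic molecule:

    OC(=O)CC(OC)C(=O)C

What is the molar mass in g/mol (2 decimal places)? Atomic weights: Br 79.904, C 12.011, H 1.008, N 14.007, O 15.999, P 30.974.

First, the molecular formula is C6H10O4 (counting implicit H from valence).
  C: 6 × 12.011 = 72.066
  H: 10 × 1.008 = 10.080
  O: 4 × 15.999 = 63.996
Sum: 6×12.011 + 10×1.008 + 4×15.999 = 146.142 → 146.14 g/mol.

146.14 g/mol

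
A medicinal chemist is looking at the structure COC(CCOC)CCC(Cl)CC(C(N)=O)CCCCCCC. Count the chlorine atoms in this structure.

1

Scan the SMILES for Cl atoms (remember two-letter symbols like Cl and Br are single atoms).
Chlorine count: 1.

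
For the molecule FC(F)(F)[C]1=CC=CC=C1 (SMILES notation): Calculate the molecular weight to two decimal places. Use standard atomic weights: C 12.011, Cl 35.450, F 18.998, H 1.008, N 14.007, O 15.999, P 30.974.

First, the molecular formula is C7H5F3 (counting implicit H from valence).
  C: 7 × 12.011 = 84.077
  F: 3 × 18.998 = 56.994
  H: 5 × 1.008 = 5.040
Sum: 7×12.011 + 3×18.998 + 5×1.008 = 146.111 → 146.11 g/mol.

146.11 g/mol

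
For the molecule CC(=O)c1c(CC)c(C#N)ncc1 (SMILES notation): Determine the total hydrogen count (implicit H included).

Walk through each heavy atom and fill implicit hydrogens from standard valence (C 4, N 3, O 2, S 2, halogen 1); for lowercase aromatic atoms, an aromatic c carries 1 H when it has two neighbours and 0 H with three, and aromatic n carries 0 H:
  atom 1: C, bond orders sum to 1 (valence 4) → 3 H
  atom 2: C, bond orders sum to 4 (valence 4) → 0 H
  atom 3: O, bond orders sum to 2 (valence 2) → 0 H
  atom 4: aromatic c, 3 neighbours → 0 H
  atom 5: aromatic c, 3 neighbours → 0 H
  atom 6: C, bond orders sum to 2 (valence 4) → 2 H
  atom 7: C, bond orders sum to 1 (valence 4) → 3 H
  atom 8: aromatic c, 3 neighbours → 0 H
  atom 9: C, bond orders sum to 4 (valence 4) → 0 H
  atom 10: N, bond orders sum to 3 (valence 3) → 0 H
  atom 11: aromatic n, 2 neighbours → 0 H
  atom 12: aromatic c, 2 neighbours → 1 H
  atom 13: aromatic c, 2 neighbours → 1 H
Total hydrogens: 10.

10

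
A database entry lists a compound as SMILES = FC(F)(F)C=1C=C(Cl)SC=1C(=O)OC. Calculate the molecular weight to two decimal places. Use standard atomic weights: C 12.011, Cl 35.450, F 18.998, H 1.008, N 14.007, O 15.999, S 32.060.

First, the molecular formula is C7H4ClF3O2S (counting implicit H from valence).
  C: 7 × 12.011 = 84.077
  Cl: 1 × 35.450 = 35.450
  F: 3 × 18.998 = 56.994
  H: 4 × 1.008 = 4.032
  O: 2 × 15.999 = 31.998
  S: 1 × 32.060 = 32.060
Sum: 7×12.011 + 1×35.450 + 3×18.998 + 4×1.008 + 2×15.999 + 1×32.060 = 244.611 → 244.61 g/mol.

244.61 g/mol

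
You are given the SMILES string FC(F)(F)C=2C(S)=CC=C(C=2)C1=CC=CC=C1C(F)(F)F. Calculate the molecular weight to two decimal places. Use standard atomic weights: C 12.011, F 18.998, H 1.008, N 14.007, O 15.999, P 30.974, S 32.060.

First, the molecular formula is C14H8F6S (counting implicit H from valence).
  C: 14 × 12.011 = 168.154
  F: 6 × 18.998 = 113.988
  H: 8 × 1.008 = 8.064
  S: 1 × 32.060 = 32.060
Sum: 14×12.011 + 6×18.998 + 8×1.008 + 1×32.060 = 322.266 → 322.27 g/mol.

322.27 g/mol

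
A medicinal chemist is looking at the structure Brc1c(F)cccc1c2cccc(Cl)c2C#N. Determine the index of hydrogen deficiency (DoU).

Molecular formula: C13H6BrClFN.
DoU = (2C + 2 + N − H − X) / 2, where X is the halogen count and O/S are ignored.
    = (2·13 + 2 + 1 − 6 − 3) / 2 = 20 / 2 = 10.

10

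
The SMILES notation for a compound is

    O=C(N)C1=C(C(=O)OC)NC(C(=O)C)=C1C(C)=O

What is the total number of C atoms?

11

Count every carbon token in the SMILES (each C, including those in ring-closure positions and inside branches).
Carbon count: 11.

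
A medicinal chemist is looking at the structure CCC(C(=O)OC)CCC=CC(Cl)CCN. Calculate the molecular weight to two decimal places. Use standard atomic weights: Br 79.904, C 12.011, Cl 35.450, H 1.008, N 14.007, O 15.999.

First, the molecular formula is C12H22ClNO2 (counting implicit H from valence).
  C: 12 × 12.011 = 144.132
  Cl: 1 × 35.450 = 35.450
  H: 22 × 1.008 = 22.176
  N: 1 × 14.007 = 14.007
  O: 2 × 15.999 = 31.998
Sum: 12×12.011 + 1×35.450 + 22×1.008 + 1×14.007 + 2×15.999 = 247.763 → 247.76 g/mol.

247.76 g/mol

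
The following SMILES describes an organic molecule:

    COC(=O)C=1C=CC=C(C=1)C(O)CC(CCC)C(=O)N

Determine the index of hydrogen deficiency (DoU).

Degree of unsaturation = (number of rings) + (number of π bonds).
Ring closures in the SMILES: 1.
π bonds: 5 double bonds (each 1 DoU) → 5 DoU from unsaturation.
Total DoU = 1 + 5 = 6.

6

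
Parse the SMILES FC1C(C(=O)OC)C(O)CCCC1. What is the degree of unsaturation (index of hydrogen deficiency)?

2

Molecular formula: C9H15FO3.
DoU = (2C + 2 + N − H − X) / 2, where X is the halogen count and O/S are ignored.
    = (2·9 + 2 + 0 − 15 − 1) / 2 = 4 / 2 = 2.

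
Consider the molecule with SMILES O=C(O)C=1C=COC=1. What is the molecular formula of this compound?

Walk through each heavy atom and fill implicit hydrogens from standard valence (C 4, N 3, O 2, S 2, halogen 1):
  atom 1: O, bond orders sum to 2 (valence 2) → 0 H
  atom 2: C, bond orders sum to 4 (valence 4) → 0 H
  atom 3: O, bond orders sum to 1 (valence 2) → 1 H
  atom 4: C, bond orders sum to 4 (valence 4) → 0 H
  atom 5: C, bond orders sum to 3 (valence 4) → 1 H
  atom 6: C, bond orders sum to 3 (valence 4) → 1 H
  atom 7: O, bond orders sum to 2 (valence 2) → 0 H
  atom 8: C, bond orders sum to 3 (valence 4) → 1 H
Totals → C:5, H:4, O:3.
In Hill order: C5H4O3.

C5H4O3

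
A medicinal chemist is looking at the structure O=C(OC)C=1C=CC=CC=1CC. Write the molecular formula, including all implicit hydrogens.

C10H12O2

Walk through each heavy atom and fill implicit hydrogens from standard valence (C 4, N 3, O 2, S 2, halogen 1):
  atom 1: O, bond orders sum to 2 (valence 2) → 0 H
  atom 2: C, bond orders sum to 4 (valence 4) → 0 H
  atom 3: O, bond orders sum to 2 (valence 2) → 0 H
  atom 4: C, bond orders sum to 1 (valence 4) → 3 H
  atom 5: C, bond orders sum to 4 (valence 4) → 0 H
  atom 6: C, bond orders sum to 3 (valence 4) → 1 H
  atom 7: C, bond orders sum to 3 (valence 4) → 1 H
  atom 8: C, bond orders sum to 3 (valence 4) → 1 H
  atom 9: C, bond orders sum to 3 (valence 4) → 1 H
  atom 10: C, bond orders sum to 4 (valence 4) → 0 H
  atom 11: C, bond orders sum to 2 (valence 4) → 2 H
  atom 12: C, bond orders sum to 1 (valence 4) → 3 H
Totals → C:10, H:12, O:2.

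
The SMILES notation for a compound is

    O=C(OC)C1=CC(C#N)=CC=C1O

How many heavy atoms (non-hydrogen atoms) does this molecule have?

13

Every atom symbol written in the SMILES (organic subset) is one heavy atom; implicit H are not written.
Heavy atoms by element → C:9, N:1, O:3.
Total: 13.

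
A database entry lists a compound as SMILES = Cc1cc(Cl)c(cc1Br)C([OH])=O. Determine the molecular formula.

C8H6BrClO2

Walk through each heavy atom and fill implicit hydrogens from standard valence (C 4, N 3, O 2, S 2, halogen 1); for lowercase aromatic atoms, an aromatic c carries 1 H when it has two neighbours and 0 H with three, and aromatic n carries 0 H:
  atom 1: C, bond orders sum to 1 (valence 4) → 3 H
  atom 2: aromatic c, 3 neighbours → 0 H
  atom 3: aromatic c, 2 neighbours → 1 H
  atom 4: aromatic c, 3 neighbours → 0 H
  atom 5: Cl (halogen, monovalent) → 0 H
  atom 6: aromatic c, 3 neighbours → 0 H
  atom 7: aromatic c, 2 neighbours → 1 H
  atom 8: aromatic c, 3 neighbours → 0 H
  atom 9: Br (halogen, monovalent) → 0 H
  atom 10: C, bond orders sum to 4 (valence 4) → 0 H
  atom 11: O with explicit H count 1
  atom 12: O, bond orders sum to 2 (valence 2) → 0 H
Totals → C:8, H:6, Br:1, Cl:1, O:2.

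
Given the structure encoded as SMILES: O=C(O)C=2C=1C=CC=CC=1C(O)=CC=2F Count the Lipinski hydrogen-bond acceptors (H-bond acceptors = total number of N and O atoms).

3

N atoms: 0; O atoms: 3.
Lipinski HBA = 0 + 3 = 3.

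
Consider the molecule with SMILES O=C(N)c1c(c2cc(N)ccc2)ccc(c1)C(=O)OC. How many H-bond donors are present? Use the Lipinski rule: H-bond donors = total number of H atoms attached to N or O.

Donors: find every N or O and count the H atoms it carries.
  atom 1 (O): bond orders sum to 2 → 0 H
  atom 3 (N): bond orders sum to 1 → 2 H
  atom 9 (N): bond orders sum to 1 → 2 H
  atom 18 (O): bond orders sum to 2 → 0 H
  atom 19 (O): bond orders sum to 2 → 0 H
Lipinski HBD = 4.

4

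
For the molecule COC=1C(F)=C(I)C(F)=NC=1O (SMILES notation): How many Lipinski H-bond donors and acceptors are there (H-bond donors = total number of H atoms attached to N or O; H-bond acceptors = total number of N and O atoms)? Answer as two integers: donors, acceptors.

1, 3

Donors: find every N or O and count the H atoms it carries.
  atom 2 (O): bond orders sum to 2 → 0 H
  atom 10 (N): bond orders sum to 3 → 0 H
  atom 12 (O): bond orders sum to 1 → 1 H
Lipinski HBD = 1.
Acceptors: N atoms = 1, O atoms = 2 → HBA = 3.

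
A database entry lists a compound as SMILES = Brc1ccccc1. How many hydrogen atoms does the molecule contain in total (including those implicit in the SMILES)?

Walk through each heavy atom and fill implicit hydrogens from standard valence (C 4, N 3, O 2, S 2, halogen 1); for lowercase aromatic atoms, an aromatic c carries 1 H when it has two neighbours and 0 H with three, and aromatic n carries 0 H:
  atom 1: Br (halogen, monovalent) → 0 H
  atom 2: aromatic c, 3 neighbours → 0 H
  atom 3: aromatic c, 2 neighbours → 1 H
  atom 4: aromatic c, 2 neighbours → 1 H
  atom 5: aromatic c, 2 neighbours → 1 H
  atom 6: aromatic c, 2 neighbours → 1 H
  atom 7: aromatic c, 2 neighbours → 1 H
Total hydrogens: 5.

5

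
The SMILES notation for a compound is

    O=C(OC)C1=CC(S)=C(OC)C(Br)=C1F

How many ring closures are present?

In SMILES, each pair of matching ring-closure digits denotes one ring-closing bond; the number of such bonds equals the number of independent rings.
Ring-closure bonds here: 1.

1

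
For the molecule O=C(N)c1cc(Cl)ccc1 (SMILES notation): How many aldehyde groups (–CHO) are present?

0

Scan the SMILES for the aldehyde motif — none present.
Groups that are present: 1 amide.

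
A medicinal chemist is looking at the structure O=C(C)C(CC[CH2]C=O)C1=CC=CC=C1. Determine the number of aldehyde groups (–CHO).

The aldehyde motif appears at heavy-atom position 8 in the SMILES.
Other groups present: 1 ketone.
Aldehyde count: 1.

1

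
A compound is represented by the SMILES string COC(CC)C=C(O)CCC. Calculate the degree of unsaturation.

1

Molecular formula: C9H18O2.
DoU = (2C + 2 + N − H − X) / 2, where X is the halogen count and O/S are ignored.
    = (2·9 + 2 + 0 − 18 − 0) / 2 = 2 / 2 = 1.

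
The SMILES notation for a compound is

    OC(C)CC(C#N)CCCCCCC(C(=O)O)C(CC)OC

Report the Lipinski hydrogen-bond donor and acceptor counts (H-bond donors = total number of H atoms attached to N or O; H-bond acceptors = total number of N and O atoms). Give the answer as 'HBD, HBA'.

Donors: find every N or O and count the H atoms it carries.
  atom 1 (O): bond orders sum to 1 → 1 H
  atom 7 (N): bond orders sum to 3 → 0 H
  atom 16 (O): bond orders sum to 2 → 0 H
  atom 17 (O): bond orders sum to 1 → 1 H
  atom 21 (O): bond orders sum to 2 → 0 H
Lipinski HBD = 2.
Acceptors: N atoms = 1, O atoms = 4 → HBA = 5.

2, 5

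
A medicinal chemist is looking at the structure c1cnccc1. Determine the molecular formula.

Walk through each heavy atom and fill implicit hydrogens from standard valence (C 4, N 3, O 2, S 2, halogen 1); for lowercase aromatic atoms, an aromatic c carries 1 H when it has two neighbours and 0 H with three, and aromatic n carries 0 H:
  atom 1: aromatic c, 2 neighbours → 1 H
  atom 2: aromatic c, 2 neighbours → 1 H
  atom 3: aromatic n, 2 neighbours → 0 H
  atom 4: aromatic c, 2 neighbours → 1 H
  atom 5: aromatic c, 2 neighbours → 1 H
  atom 6: aromatic c, 2 neighbours → 1 H
Totals → C:5, H:5, N:1.
In Hill order: C5H5N.

C5H5N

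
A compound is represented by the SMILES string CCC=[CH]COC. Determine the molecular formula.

C6H12O

Walk through each heavy atom and fill implicit hydrogens from standard valence (C 4, N 3, O 2, S 2, halogen 1):
  atom 1: C, bond orders sum to 1 (valence 4) → 3 H
  atom 2: C, bond orders sum to 2 (valence 4) → 2 H
  atom 3: C, bond orders sum to 3 (valence 4) → 1 H
  atom 4: C with explicit H count 1
  atom 5: C, bond orders sum to 2 (valence 4) → 2 H
  atom 6: O, bond orders sum to 2 (valence 2) → 0 H
  atom 7: C, bond orders sum to 1 (valence 4) → 3 H
Totals → C:6, H:12, O:1.
In Hill order: C6H12O.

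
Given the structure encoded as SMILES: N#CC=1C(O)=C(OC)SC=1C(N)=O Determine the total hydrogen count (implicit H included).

6

Walk through each heavy atom and fill implicit hydrogens from standard valence (C 4, N 3, O 2, S 2, halogen 1):
  atom 1: N, bond orders sum to 3 (valence 3) → 0 H
  atom 2: C, bond orders sum to 4 (valence 4) → 0 H
  atom 3: C, bond orders sum to 4 (valence 4) → 0 H
  atom 4: C, bond orders sum to 4 (valence 4) → 0 H
  atom 5: O, bond orders sum to 1 (valence 2) → 1 H
  atom 6: C, bond orders sum to 4 (valence 4) → 0 H
  atom 7: O, bond orders sum to 2 (valence 2) → 0 H
  atom 8: C, bond orders sum to 1 (valence 4) → 3 H
  atom 9: S, bond orders sum to 2 (valence 2) → 0 H
  atom 10: C, bond orders sum to 4 (valence 4) → 0 H
  atom 11: C, bond orders sum to 4 (valence 4) → 0 H
  atom 12: N, bond orders sum to 1 (valence 3) → 2 H
  atom 13: O, bond orders sum to 2 (valence 2) → 0 H
Total hydrogens: 6.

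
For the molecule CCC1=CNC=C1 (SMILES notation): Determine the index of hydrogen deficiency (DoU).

Molecular formula: C6H9N.
DoU = (2C + 2 + N − H − X) / 2, where X is the halogen count and O/S are ignored.
    = (2·6 + 2 + 1 − 9 − 0) / 2 = 6 / 2 = 3.

3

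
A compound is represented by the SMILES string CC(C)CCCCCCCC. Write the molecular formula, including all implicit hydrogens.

Walk through each heavy atom and fill implicit hydrogens from standard valence (C 4, N 3, O 2, S 2, halogen 1):
  atom 1: C, bond orders sum to 1 (valence 4) → 3 H
  atom 2: C, bond orders sum to 3 (valence 4) → 1 H
  atom 3: C, bond orders sum to 1 (valence 4) → 3 H
  atom 4: C, bond orders sum to 2 (valence 4) → 2 H
  atom 5: C, bond orders sum to 2 (valence 4) → 2 H
  atom 6: C, bond orders sum to 2 (valence 4) → 2 H
  atom 7: C, bond orders sum to 2 (valence 4) → 2 H
  atom 8: C, bond orders sum to 2 (valence 4) → 2 H
  atom 9: C, bond orders sum to 2 (valence 4) → 2 H
  atom 10: C, bond orders sum to 2 (valence 4) → 2 H
  atom 11: C, bond orders sum to 1 (valence 4) → 3 H
Totals → C:11, H:24.

C11H24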